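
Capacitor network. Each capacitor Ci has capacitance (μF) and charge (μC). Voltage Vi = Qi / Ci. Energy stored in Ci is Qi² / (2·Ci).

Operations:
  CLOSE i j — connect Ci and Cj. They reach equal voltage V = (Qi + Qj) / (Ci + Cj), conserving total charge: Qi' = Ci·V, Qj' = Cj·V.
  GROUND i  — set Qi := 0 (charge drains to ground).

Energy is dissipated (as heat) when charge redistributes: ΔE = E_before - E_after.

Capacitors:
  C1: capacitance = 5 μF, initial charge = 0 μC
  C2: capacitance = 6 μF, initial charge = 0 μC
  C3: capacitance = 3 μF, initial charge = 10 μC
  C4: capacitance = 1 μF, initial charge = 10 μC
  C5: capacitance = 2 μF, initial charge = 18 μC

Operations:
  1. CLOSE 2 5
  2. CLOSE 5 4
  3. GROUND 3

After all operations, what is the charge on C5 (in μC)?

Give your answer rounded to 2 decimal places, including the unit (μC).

Answer: 9.67 μC

Derivation:
Initial: C1(5μF, Q=0μC, V=0.00V), C2(6μF, Q=0μC, V=0.00V), C3(3μF, Q=10μC, V=3.33V), C4(1μF, Q=10μC, V=10.00V), C5(2μF, Q=18μC, V=9.00V)
Op 1: CLOSE 2-5: Q_total=18.00, C_total=8.00, V=2.25; Q2=13.50, Q5=4.50; dissipated=60.750
Op 2: CLOSE 5-4: Q_total=14.50, C_total=3.00, V=4.83; Q5=9.67, Q4=4.83; dissipated=20.021
Op 3: GROUND 3: Q3=0; energy lost=16.667
Final charges: Q1=0.00, Q2=13.50, Q3=0.00, Q4=4.83, Q5=9.67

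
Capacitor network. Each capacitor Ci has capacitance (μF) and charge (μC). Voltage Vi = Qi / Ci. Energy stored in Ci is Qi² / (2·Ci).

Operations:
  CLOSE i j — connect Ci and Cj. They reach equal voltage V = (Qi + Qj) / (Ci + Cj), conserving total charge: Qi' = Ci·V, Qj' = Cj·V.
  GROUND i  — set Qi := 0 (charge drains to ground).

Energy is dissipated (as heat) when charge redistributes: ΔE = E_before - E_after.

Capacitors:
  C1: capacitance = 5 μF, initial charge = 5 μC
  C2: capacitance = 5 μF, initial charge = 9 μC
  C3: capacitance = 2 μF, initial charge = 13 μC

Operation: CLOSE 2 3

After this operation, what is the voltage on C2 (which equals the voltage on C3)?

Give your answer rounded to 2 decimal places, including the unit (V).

Answer: 3.14 V

Derivation:
Initial: C1(5μF, Q=5μC, V=1.00V), C2(5μF, Q=9μC, V=1.80V), C3(2μF, Q=13μC, V=6.50V)
Op 1: CLOSE 2-3: Q_total=22.00, C_total=7.00, V=3.14; Q2=15.71, Q3=6.29; dissipated=15.779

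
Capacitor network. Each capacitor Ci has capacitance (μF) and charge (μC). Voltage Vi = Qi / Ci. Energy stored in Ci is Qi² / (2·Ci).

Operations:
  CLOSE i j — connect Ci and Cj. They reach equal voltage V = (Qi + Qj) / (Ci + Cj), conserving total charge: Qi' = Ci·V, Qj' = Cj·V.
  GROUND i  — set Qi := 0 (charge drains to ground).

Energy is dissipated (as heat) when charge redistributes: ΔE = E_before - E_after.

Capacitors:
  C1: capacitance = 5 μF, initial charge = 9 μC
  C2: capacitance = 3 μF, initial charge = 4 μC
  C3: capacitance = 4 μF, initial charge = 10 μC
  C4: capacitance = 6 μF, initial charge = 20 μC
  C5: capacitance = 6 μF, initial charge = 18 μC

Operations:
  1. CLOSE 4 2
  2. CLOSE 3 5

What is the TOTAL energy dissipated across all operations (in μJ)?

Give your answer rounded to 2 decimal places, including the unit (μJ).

Answer: 4.30 μJ

Derivation:
Initial: C1(5μF, Q=9μC, V=1.80V), C2(3μF, Q=4μC, V=1.33V), C3(4μF, Q=10μC, V=2.50V), C4(6μF, Q=20μC, V=3.33V), C5(6μF, Q=18μC, V=3.00V)
Op 1: CLOSE 4-2: Q_total=24.00, C_total=9.00, V=2.67; Q4=16.00, Q2=8.00; dissipated=4.000
Op 2: CLOSE 3-5: Q_total=28.00, C_total=10.00, V=2.80; Q3=11.20, Q5=16.80; dissipated=0.300
Total dissipated: 4.300 μJ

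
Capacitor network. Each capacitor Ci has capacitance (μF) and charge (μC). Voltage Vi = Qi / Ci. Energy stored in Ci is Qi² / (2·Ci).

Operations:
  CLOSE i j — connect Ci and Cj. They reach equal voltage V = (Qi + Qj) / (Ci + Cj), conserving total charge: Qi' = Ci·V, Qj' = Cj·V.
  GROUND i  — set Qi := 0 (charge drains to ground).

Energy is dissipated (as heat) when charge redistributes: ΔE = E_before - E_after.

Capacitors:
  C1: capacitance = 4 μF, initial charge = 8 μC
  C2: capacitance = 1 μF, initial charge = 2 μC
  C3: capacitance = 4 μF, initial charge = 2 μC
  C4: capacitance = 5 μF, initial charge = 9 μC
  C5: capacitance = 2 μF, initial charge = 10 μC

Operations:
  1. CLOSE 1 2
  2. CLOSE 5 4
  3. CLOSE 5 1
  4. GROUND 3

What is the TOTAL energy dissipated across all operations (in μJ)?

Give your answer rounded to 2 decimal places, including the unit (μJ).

Initial: C1(4μF, Q=8μC, V=2.00V), C2(1μF, Q=2μC, V=2.00V), C3(4μF, Q=2μC, V=0.50V), C4(5μF, Q=9μC, V=1.80V), C5(2μF, Q=10μC, V=5.00V)
Op 1: CLOSE 1-2: Q_total=10.00, C_total=5.00, V=2.00; Q1=8.00, Q2=2.00; dissipated=0.000
Op 2: CLOSE 5-4: Q_total=19.00, C_total=7.00, V=2.71; Q5=5.43, Q4=13.57; dissipated=7.314
Op 3: CLOSE 5-1: Q_total=13.43, C_total=6.00, V=2.24; Q5=4.48, Q1=8.95; dissipated=0.340
Op 4: GROUND 3: Q3=0; energy lost=0.500
Total dissipated: 8.154 μJ

Answer: 8.15 μJ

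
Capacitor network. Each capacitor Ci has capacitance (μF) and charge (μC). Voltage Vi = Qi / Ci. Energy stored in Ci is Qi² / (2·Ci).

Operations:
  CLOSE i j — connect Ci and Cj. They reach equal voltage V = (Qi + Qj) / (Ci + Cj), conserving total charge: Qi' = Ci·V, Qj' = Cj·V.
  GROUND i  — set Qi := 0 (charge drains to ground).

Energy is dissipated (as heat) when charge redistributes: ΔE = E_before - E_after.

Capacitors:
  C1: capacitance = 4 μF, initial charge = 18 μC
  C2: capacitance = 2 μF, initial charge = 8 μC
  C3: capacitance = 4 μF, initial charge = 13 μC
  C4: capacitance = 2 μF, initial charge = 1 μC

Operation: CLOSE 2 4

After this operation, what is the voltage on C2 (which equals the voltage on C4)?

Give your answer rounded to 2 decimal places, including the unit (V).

Answer: 2.25 V

Derivation:
Initial: C1(4μF, Q=18μC, V=4.50V), C2(2μF, Q=8μC, V=4.00V), C3(4μF, Q=13μC, V=3.25V), C4(2μF, Q=1μC, V=0.50V)
Op 1: CLOSE 2-4: Q_total=9.00, C_total=4.00, V=2.25; Q2=4.50, Q4=4.50; dissipated=6.125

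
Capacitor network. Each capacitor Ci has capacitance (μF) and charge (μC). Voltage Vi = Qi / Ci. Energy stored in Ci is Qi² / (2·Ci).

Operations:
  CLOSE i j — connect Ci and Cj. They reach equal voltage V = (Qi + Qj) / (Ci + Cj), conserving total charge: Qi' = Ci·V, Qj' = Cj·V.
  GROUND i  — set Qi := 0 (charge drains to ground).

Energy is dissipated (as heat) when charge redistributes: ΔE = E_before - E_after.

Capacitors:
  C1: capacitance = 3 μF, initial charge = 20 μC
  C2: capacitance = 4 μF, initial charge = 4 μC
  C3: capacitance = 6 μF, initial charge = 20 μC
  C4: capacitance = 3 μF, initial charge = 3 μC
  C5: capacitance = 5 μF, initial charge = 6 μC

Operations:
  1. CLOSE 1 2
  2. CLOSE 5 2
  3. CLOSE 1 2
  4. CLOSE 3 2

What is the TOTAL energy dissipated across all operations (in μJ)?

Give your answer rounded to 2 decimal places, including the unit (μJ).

Initial: C1(3μF, Q=20μC, V=6.67V), C2(4μF, Q=4μC, V=1.00V), C3(6μF, Q=20μC, V=3.33V), C4(3μF, Q=3μC, V=1.00V), C5(5μF, Q=6μC, V=1.20V)
Op 1: CLOSE 1-2: Q_total=24.00, C_total=7.00, V=3.43; Q1=10.29, Q2=13.71; dissipated=27.524
Op 2: CLOSE 5-2: Q_total=19.71, C_total=9.00, V=2.19; Q5=10.95, Q2=8.76; dissipated=5.518
Op 3: CLOSE 1-2: Q_total=19.05, C_total=7.00, V=2.72; Q1=8.16, Q2=10.88; dissipated=1.314
Op 4: CLOSE 3-2: Q_total=30.88, C_total=10.00, V=3.09; Q3=18.53, Q2=12.35; dissipated=0.450
Total dissipated: 34.806 μJ

Answer: 34.81 μJ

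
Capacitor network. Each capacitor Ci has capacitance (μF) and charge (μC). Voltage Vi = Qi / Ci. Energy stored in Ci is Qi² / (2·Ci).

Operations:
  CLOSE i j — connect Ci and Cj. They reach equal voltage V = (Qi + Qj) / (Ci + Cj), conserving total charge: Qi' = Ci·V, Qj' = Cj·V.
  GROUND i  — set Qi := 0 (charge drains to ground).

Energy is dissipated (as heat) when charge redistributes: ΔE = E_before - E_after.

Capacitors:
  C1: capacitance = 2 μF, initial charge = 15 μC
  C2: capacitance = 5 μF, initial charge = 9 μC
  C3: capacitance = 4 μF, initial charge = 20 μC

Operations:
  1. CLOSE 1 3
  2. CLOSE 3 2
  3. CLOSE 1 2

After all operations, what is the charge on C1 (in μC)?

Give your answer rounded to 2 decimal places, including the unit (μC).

Answer: 8.47 μC

Derivation:
Initial: C1(2μF, Q=15μC, V=7.50V), C2(5μF, Q=9μC, V=1.80V), C3(4μF, Q=20μC, V=5.00V)
Op 1: CLOSE 1-3: Q_total=35.00, C_total=6.00, V=5.83; Q1=11.67, Q3=23.33; dissipated=4.167
Op 2: CLOSE 3-2: Q_total=32.33, C_total=9.00, V=3.59; Q3=14.37, Q2=17.96; dissipated=18.075
Op 3: CLOSE 1-2: Q_total=29.63, C_total=7.00, V=4.23; Q1=8.47, Q2=21.16; dissipated=3.586
Final charges: Q1=8.47, Q2=21.16, Q3=14.37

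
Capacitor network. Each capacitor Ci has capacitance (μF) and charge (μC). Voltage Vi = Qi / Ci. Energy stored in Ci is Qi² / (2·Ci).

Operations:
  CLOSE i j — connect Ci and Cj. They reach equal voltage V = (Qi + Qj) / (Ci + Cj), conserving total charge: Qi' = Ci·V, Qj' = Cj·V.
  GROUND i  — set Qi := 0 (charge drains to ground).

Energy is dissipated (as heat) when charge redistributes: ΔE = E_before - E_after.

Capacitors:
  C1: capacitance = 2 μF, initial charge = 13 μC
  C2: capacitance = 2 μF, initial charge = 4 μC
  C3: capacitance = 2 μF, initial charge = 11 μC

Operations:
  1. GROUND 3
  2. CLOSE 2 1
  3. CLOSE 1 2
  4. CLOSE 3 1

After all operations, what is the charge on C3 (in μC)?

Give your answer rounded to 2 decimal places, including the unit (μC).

Answer: 4.25 μC

Derivation:
Initial: C1(2μF, Q=13μC, V=6.50V), C2(2μF, Q=4μC, V=2.00V), C3(2μF, Q=11μC, V=5.50V)
Op 1: GROUND 3: Q3=0; energy lost=30.250
Op 2: CLOSE 2-1: Q_total=17.00, C_total=4.00, V=4.25; Q2=8.50, Q1=8.50; dissipated=10.125
Op 3: CLOSE 1-2: Q_total=17.00, C_total=4.00, V=4.25; Q1=8.50, Q2=8.50; dissipated=0.000
Op 4: CLOSE 3-1: Q_total=8.50, C_total=4.00, V=2.12; Q3=4.25, Q1=4.25; dissipated=9.031
Final charges: Q1=4.25, Q2=8.50, Q3=4.25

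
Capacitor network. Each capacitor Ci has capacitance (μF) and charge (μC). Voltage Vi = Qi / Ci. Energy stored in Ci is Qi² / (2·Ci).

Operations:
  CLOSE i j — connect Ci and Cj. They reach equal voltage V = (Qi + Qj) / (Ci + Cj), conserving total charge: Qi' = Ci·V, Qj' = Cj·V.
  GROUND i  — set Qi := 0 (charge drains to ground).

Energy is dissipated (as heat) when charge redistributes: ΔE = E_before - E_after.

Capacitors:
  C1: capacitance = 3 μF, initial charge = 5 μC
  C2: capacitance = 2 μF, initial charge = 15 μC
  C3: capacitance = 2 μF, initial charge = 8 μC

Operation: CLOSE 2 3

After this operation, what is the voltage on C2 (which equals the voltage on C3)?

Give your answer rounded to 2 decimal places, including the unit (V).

Initial: C1(3μF, Q=5μC, V=1.67V), C2(2μF, Q=15μC, V=7.50V), C3(2μF, Q=8μC, V=4.00V)
Op 1: CLOSE 2-3: Q_total=23.00, C_total=4.00, V=5.75; Q2=11.50, Q3=11.50; dissipated=6.125

Answer: 5.75 V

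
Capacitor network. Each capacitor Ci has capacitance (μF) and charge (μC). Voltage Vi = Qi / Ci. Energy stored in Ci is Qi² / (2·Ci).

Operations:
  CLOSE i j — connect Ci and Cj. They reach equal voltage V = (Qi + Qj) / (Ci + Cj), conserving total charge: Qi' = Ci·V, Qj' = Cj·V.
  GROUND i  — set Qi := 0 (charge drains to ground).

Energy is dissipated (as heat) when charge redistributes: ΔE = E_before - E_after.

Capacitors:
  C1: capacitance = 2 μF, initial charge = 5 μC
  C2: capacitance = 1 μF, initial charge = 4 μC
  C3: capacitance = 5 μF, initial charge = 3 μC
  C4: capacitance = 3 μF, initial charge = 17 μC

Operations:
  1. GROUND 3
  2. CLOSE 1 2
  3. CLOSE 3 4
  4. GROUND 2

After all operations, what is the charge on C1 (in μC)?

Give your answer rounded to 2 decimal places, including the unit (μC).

Initial: C1(2μF, Q=5μC, V=2.50V), C2(1μF, Q=4μC, V=4.00V), C3(5μF, Q=3μC, V=0.60V), C4(3μF, Q=17μC, V=5.67V)
Op 1: GROUND 3: Q3=0; energy lost=0.900
Op 2: CLOSE 1-2: Q_total=9.00, C_total=3.00, V=3.00; Q1=6.00, Q2=3.00; dissipated=0.750
Op 3: CLOSE 3-4: Q_total=17.00, C_total=8.00, V=2.12; Q3=10.62, Q4=6.38; dissipated=30.104
Op 4: GROUND 2: Q2=0; energy lost=4.500
Final charges: Q1=6.00, Q2=0.00, Q3=10.62, Q4=6.38

Answer: 6.00 μC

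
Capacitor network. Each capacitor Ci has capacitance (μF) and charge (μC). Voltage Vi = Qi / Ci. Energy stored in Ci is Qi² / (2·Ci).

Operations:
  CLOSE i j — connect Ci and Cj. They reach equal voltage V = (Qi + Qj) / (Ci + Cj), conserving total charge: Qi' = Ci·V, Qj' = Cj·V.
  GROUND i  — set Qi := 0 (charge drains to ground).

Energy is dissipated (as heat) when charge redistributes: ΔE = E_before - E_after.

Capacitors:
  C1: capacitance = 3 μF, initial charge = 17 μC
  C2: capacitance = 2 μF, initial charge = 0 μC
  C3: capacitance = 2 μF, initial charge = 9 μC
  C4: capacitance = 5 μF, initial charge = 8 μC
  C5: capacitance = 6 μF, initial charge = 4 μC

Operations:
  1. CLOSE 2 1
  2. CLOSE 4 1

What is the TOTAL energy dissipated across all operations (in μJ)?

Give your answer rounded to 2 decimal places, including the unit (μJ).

Initial: C1(3μF, Q=17μC, V=5.67V), C2(2μF, Q=0μC, V=0.00V), C3(2μF, Q=9μC, V=4.50V), C4(5μF, Q=8μC, V=1.60V), C5(6μF, Q=4μC, V=0.67V)
Op 1: CLOSE 2-1: Q_total=17.00, C_total=5.00, V=3.40; Q2=6.80, Q1=10.20; dissipated=19.267
Op 2: CLOSE 4-1: Q_total=18.20, C_total=8.00, V=2.27; Q4=11.38, Q1=6.83; dissipated=3.038
Total dissipated: 22.304 μJ

Answer: 22.30 μJ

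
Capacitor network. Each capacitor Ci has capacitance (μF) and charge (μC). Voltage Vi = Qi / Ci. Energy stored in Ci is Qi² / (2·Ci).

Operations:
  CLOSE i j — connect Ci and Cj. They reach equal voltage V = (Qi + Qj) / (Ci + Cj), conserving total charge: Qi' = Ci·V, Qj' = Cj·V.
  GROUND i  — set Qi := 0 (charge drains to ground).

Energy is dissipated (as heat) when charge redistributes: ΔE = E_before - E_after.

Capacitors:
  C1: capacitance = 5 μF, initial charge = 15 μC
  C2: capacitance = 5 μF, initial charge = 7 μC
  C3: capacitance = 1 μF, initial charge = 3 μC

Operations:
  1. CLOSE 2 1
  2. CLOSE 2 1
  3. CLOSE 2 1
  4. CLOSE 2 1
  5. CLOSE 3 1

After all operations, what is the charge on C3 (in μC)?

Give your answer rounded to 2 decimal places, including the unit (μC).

Answer: 2.33 μC

Derivation:
Initial: C1(5μF, Q=15μC, V=3.00V), C2(5μF, Q=7μC, V=1.40V), C3(1μF, Q=3μC, V=3.00V)
Op 1: CLOSE 2-1: Q_total=22.00, C_total=10.00, V=2.20; Q2=11.00, Q1=11.00; dissipated=3.200
Op 2: CLOSE 2-1: Q_total=22.00, C_total=10.00, V=2.20; Q2=11.00, Q1=11.00; dissipated=0.000
Op 3: CLOSE 2-1: Q_total=22.00, C_total=10.00, V=2.20; Q2=11.00, Q1=11.00; dissipated=0.000
Op 4: CLOSE 2-1: Q_total=22.00, C_total=10.00, V=2.20; Q2=11.00, Q1=11.00; dissipated=0.000
Op 5: CLOSE 3-1: Q_total=14.00, C_total=6.00, V=2.33; Q3=2.33, Q1=11.67; dissipated=0.267
Final charges: Q1=11.67, Q2=11.00, Q3=2.33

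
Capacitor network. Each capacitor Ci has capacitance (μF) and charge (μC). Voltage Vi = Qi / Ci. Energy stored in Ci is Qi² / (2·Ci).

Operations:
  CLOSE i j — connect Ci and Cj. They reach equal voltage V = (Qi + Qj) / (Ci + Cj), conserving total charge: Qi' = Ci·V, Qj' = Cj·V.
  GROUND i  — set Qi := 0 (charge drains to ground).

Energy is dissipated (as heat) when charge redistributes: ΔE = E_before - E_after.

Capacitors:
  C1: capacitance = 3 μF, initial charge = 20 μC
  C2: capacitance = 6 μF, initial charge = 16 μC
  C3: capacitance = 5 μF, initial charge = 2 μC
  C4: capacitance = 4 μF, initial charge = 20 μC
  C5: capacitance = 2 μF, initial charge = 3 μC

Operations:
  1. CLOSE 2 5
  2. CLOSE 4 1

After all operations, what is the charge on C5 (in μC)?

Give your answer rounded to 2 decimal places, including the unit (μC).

Initial: C1(3μF, Q=20μC, V=6.67V), C2(6μF, Q=16μC, V=2.67V), C3(5μF, Q=2μC, V=0.40V), C4(4μF, Q=20μC, V=5.00V), C5(2μF, Q=3μC, V=1.50V)
Op 1: CLOSE 2-5: Q_total=19.00, C_total=8.00, V=2.38; Q2=14.25, Q5=4.75; dissipated=1.021
Op 2: CLOSE 4-1: Q_total=40.00, C_total=7.00, V=5.71; Q4=22.86, Q1=17.14; dissipated=2.381
Final charges: Q1=17.14, Q2=14.25, Q3=2.00, Q4=22.86, Q5=4.75

Answer: 4.75 μC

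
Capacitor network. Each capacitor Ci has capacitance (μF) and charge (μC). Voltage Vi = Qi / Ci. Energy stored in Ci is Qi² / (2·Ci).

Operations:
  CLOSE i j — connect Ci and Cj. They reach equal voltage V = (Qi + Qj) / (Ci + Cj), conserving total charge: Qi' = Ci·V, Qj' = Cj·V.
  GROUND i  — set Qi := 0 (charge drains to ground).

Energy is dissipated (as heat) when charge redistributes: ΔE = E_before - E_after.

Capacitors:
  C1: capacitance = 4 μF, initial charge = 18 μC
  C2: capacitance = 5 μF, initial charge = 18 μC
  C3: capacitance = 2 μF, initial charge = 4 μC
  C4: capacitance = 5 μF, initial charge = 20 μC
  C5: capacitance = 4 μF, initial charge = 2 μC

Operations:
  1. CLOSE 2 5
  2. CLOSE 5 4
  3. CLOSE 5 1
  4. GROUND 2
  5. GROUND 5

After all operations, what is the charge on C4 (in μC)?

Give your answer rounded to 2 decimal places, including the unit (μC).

Initial: C1(4μF, Q=18μC, V=4.50V), C2(5μF, Q=18μC, V=3.60V), C3(2μF, Q=4μC, V=2.00V), C4(5μF, Q=20μC, V=4.00V), C5(4μF, Q=2μC, V=0.50V)
Op 1: CLOSE 2-5: Q_total=20.00, C_total=9.00, V=2.22; Q2=11.11, Q5=8.89; dissipated=10.678
Op 2: CLOSE 5-4: Q_total=28.89, C_total=9.00, V=3.21; Q5=12.84, Q4=16.05; dissipated=3.512
Op 3: CLOSE 5-1: Q_total=30.84, C_total=8.00, V=3.85; Q5=15.42, Q1=15.42; dissipated=1.664
Op 4: GROUND 2: Q2=0; energy lost=12.346
Op 5: GROUND 5: Q5=0; energy lost=29.721
Final charges: Q1=15.42, Q2=0.00, Q3=4.00, Q4=16.05, Q5=0.00

Answer: 16.05 μC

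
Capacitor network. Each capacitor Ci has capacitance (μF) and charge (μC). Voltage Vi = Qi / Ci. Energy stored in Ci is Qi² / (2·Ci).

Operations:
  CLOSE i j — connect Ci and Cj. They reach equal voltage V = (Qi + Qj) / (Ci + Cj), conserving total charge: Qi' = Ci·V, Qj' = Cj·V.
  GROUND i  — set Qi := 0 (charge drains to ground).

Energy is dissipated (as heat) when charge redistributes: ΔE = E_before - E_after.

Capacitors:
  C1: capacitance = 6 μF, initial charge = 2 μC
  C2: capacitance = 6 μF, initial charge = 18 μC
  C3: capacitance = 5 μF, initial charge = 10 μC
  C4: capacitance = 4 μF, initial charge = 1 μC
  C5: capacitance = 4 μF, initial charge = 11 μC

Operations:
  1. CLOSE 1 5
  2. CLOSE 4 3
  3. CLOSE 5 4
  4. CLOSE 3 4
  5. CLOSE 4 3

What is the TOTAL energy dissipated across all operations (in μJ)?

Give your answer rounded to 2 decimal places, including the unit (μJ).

Answer: 10.42 μJ

Derivation:
Initial: C1(6μF, Q=2μC, V=0.33V), C2(6μF, Q=18μC, V=3.00V), C3(5μF, Q=10μC, V=2.00V), C4(4μF, Q=1μC, V=0.25V), C5(4μF, Q=11μC, V=2.75V)
Op 1: CLOSE 1-5: Q_total=13.00, C_total=10.00, V=1.30; Q1=7.80, Q5=5.20; dissipated=7.008
Op 2: CLOSE 4-3: Q_total=11.00, C_total=9.00, V=1.22; Q4=4.89, Q3=6.11; dissipated=3.403
Op 3: CLOSE 5-4: Q_total=10.09, C_total=8.00, V=1.26; Q5=5.04, Q4=5.04; dissipated=0.006
Op 4: CLOSE 3-4: Q_total=11.16, C_total=9.00, V=1.24; Q3=6.20, Q4=4.96; dissipated=0.002
Op 5: CLOSE 4-3: Q_total=11.16, C_total=9.00, V=1.24; Q4=4.96, Q3=6.20; dissipated=0.000
Total dissipated: 10.419 μJ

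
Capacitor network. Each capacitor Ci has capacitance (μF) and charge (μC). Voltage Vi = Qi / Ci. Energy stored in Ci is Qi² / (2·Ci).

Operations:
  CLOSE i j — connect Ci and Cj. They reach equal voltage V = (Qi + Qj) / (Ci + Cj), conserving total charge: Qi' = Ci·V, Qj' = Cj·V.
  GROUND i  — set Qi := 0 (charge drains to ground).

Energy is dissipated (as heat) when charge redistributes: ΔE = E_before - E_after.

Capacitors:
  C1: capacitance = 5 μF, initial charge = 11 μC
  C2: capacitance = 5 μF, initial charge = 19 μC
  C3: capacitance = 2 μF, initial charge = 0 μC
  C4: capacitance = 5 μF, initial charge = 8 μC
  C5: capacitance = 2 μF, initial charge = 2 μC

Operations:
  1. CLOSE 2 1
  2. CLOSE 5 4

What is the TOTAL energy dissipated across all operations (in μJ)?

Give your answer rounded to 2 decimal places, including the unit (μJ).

Initial: C1(5μF, Q=11μC, V=2.20V), C2(5μF, Q=19μC, V=3.80V), C3(2μF, Q=0μC, V=0.00V), C4(5μF, Q=8μC, V=1.60V), C5(2μF, Q=2μC, V=1.00V)
Op 1: CLOSE 2-1: Q_total=30.00, C_total=10.00, V=3.00; Q2=15.00, Q1=15.00; dissipated=3.200
Op 2: CLOSE 5-4: Q_total=10.00, C_total=7.00, V=1.43; Q5=2.86, Q4=7.14; dissipated=0.257
Total dissipated: 3.457 μJ

Answer: 3.46 μJ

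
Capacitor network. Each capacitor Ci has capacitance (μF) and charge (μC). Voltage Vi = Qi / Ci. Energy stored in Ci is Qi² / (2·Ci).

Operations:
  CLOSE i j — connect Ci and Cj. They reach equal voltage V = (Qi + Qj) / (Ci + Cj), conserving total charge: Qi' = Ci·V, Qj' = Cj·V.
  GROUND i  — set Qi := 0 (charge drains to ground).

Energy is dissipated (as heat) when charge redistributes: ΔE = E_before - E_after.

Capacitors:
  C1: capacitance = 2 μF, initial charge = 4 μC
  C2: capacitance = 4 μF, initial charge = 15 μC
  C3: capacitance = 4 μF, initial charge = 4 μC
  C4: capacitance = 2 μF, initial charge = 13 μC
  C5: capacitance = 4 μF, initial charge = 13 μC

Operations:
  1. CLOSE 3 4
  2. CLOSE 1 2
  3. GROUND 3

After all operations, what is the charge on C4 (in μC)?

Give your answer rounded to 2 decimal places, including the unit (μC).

Answer: 5.67 μC

Derivation:
Initial: C1(2μF, Q=4μC, V=2.00V), C2(4μF, Q=15μC, V=3.75V), C3(4μF, Q=4μC, V=1.00V), C4(2μF, Q=13μC, V=6.50V), C5(4μF, Q=13μC, V=3.25V)
Op 1: CLOSE 3-4: Q_total=17.00, C_total=6.00, V=2.83; Q3=11.33, Q4=5.67; dissipated=20.167
Op 2: CLOSE 1-2: Q_total=19.00, C_total=6.00, V=3.17; Q1=6.33, Q2=12.67; dissipated=2.042
Op 3: GROUND 3: Q3=0; energy lost=16.056
Final charges: Q1=6.33, Q2=12.67, Q3=0.00, Q4=5.67, Q5=13.00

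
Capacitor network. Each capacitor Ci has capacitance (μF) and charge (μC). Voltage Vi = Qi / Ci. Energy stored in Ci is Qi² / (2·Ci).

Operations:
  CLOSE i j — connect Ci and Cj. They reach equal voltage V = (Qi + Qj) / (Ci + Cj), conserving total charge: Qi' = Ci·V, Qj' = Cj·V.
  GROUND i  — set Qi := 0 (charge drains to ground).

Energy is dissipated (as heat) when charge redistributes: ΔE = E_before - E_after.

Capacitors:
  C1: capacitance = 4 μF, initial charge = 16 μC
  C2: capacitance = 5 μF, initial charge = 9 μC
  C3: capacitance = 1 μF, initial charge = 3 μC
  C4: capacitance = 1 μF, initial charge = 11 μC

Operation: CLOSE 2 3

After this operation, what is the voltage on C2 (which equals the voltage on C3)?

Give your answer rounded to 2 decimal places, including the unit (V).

Answer: 2.00 V

Derivation:
Initial: C1(4μF, Q=16μC, V=4.00V), C2(5μF, Q=9μC, V=1.80V), C3(1μF, Q=3μC, V=3.00V), C4(1μF, Q=11μC, V=11.00V)
Op 1: CLOSE 2-3: Q_total=12.00, C_total=6.00, V=2.00; Q2=10.00, Q3=2.00; dissipated=0.600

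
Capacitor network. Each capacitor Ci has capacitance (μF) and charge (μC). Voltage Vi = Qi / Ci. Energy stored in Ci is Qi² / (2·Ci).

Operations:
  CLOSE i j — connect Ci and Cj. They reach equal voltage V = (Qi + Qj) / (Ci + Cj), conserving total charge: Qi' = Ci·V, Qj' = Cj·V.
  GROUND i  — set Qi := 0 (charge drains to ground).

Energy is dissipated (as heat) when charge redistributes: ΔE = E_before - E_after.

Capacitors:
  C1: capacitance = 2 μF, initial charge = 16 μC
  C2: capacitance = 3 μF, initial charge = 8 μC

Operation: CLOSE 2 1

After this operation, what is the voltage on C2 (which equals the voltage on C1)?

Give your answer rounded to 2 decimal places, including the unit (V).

Answer: 4.80 V

Derivation:
Initial: C1(2μF, Q=16μC, V=8.00V), C2(3μF, Q=8μC, V=2.67V)
Op 1: CLOSE 2-1: Q_total=24.00, C_total=5.00, V=4.80; Q2=14.40, Q1=9.60; dissipated=17.067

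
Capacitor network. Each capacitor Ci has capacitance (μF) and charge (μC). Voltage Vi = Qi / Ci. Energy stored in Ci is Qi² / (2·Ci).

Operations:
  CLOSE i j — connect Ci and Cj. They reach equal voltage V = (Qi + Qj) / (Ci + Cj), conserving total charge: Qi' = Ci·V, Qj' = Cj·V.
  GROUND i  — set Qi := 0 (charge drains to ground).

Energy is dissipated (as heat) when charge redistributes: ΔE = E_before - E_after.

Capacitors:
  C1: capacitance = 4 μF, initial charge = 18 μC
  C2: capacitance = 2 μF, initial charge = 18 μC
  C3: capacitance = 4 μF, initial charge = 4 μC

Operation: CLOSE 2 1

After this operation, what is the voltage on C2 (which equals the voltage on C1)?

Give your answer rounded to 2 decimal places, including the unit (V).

Answer: 6.00 V

Derivation:
Initial: C1(4μF, Q=18μC, V=4.50V), C2(2μF, Q=18μC, V=9.00V), C3(4μF, Q=4μC, V=1.00V)
Op 1: CLOSE 2-1: Q_total=36.00, C_total=6.00, V=6.00; Q2=12.00, Q1=24.00; dissipated=13.500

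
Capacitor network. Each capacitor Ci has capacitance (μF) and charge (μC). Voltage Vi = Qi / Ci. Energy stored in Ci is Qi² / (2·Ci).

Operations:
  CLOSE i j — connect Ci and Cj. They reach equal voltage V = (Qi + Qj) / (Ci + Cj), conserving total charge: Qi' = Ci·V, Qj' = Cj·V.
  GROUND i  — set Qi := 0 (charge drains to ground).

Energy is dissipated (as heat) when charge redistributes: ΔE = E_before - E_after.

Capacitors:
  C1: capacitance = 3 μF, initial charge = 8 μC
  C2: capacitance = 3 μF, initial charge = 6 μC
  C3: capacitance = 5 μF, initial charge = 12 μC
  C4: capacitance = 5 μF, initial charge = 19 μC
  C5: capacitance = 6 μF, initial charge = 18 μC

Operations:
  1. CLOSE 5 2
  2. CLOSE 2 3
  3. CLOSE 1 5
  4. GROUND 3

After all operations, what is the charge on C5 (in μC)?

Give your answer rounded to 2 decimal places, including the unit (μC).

Initial: C1(3μF, Q=8μC, V=2.67V), C2(3μF, Q=6μC, V=2.00V), C3(5μF, Q=12μC, V=2.40V), C4(5μF, Q=19μC, V=3.80V), C5(6μF, Q=18μC, V=3.00V)
Op 1: CLOSE 5-2: Q_total=24.00, C_total=9.00, V=2.67; Q5=16.00, Q2=8.00; dissipated=1.000
Op 2: CLOSE 2-3: Q_total=20.00, C_total=8.00, V=2.50; Q2=7.50, Q3=12.50; dissipated=0.067
Op 3: CLOSE 1-5: Q_total=24.00, C_total=9.00, V=2.67; Q1=8.00, Q5=16.00; dissipated=0.000
Op 4: GROUND 3: Q3=0; energy lost=15.625
Final charges: Q1=8.00, Q2=7.50, Q3=0.00, Q4=19.00, Q5=16.00

Answer: 16.00 μC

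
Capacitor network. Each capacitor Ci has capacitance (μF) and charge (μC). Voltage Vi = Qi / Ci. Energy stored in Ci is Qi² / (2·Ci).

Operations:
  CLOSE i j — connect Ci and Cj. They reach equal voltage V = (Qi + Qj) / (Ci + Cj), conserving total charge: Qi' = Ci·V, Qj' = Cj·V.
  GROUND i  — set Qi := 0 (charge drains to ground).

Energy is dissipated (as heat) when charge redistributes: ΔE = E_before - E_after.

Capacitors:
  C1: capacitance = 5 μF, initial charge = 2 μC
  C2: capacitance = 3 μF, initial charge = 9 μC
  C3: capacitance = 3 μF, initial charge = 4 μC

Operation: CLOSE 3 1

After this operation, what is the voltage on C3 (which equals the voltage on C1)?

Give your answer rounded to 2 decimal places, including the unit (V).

Initial: C1(5μF, Q=2μC, V=0.40V), C2(3μF, Q=9μC, V=3.00V), C3(3μF, Q=4μC, V=1.33V)
Op 1: CLOSE 3-1: Q_total=6.00, C_total=8.00, V=0.75; Q3=2.25, Q1=3.75; dissipated=0.817

Answer: 0.75 V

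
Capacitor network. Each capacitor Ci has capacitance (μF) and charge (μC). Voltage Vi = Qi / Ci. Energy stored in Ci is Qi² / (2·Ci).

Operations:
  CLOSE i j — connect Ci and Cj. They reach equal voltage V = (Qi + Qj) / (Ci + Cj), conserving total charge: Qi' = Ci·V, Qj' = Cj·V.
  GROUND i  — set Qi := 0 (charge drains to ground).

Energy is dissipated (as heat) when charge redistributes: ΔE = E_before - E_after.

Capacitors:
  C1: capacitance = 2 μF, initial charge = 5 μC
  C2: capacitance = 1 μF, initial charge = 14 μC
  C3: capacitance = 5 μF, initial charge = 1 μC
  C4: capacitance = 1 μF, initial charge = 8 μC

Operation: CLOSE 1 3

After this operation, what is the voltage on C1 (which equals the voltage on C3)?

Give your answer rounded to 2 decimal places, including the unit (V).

Answer: 0.86 V

Derivation:
Initial: C1(2μF, Q=5μC, V=2.50V), C2(1μF, Q=14μC, V=14.00V), C3(5μF, Q=1μC, V=0.20V), C4(1μF, Q=8μC, V=8.00V)
Op 1: CLOSE 1-3: Q_total=6.00, C_total=7.00, V=0.86; Q1=1.71, Q3=4.29; dissipated=3.779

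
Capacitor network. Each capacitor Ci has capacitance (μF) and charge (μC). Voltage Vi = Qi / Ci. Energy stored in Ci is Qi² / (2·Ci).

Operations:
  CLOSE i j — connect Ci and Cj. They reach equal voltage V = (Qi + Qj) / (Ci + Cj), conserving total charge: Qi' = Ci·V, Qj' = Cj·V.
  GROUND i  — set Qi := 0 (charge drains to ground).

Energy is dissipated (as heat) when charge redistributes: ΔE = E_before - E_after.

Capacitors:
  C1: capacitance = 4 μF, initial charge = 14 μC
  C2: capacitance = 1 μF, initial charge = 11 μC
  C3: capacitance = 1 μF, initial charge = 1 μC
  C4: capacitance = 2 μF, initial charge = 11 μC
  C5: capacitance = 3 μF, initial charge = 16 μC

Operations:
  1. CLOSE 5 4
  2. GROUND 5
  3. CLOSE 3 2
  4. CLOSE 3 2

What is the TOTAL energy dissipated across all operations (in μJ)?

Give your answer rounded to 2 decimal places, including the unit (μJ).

Answer: 68.76 μJ

Derivation:
Initial: C1(4μF, Q=14μC, V=3.50V), C2(1μF, Q=11μC, V=11.00V), C3(1μF, Q=1μC, V=1.00V), C4(2μF, Q=11μC, V=5.50V), C5(3μF, Q=16μC, V=5.33V)
Op 1: CLOSE 5-4: Q_total=27.00, C_total=5.00, V=5.40; Q5=16.20, Q4=10.80; dissipated=0.017
Op 2: GROUND 5: Q5=0; energy lost=43.740
Op 3: CLOSE 3-2: Q_total=12.00, C_total=2.00, V=6.00; Q3=6.00, Q2=6.00; dissipated=25.000
Op 4: CLOSE 3-2: Q_total=12.00, C_total=2.00, V=6.00; Q3=6.00, Q2=6.00; dissipated=0.000
Total dissipated: 68.757 μJ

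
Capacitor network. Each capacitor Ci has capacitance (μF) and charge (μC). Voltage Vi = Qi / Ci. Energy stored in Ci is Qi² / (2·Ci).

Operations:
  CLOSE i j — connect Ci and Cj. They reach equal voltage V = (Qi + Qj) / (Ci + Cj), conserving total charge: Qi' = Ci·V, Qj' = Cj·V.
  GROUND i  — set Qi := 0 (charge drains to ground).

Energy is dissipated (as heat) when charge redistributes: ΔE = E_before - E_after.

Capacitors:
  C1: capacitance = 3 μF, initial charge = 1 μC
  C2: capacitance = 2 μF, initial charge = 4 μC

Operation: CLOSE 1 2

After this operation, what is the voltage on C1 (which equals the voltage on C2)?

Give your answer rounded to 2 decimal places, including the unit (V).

Initial: C1(3μF, Q=1μC, V=0.33V), C2(2μF, Q=4μC, V=2.00V)
Op 1: CLOSE 1-2: Q_total=5.00, C_total=5.00, V=1.00; Q1=3.00, Q2=2.00; dissipated=1.667

Answer: 1.00 V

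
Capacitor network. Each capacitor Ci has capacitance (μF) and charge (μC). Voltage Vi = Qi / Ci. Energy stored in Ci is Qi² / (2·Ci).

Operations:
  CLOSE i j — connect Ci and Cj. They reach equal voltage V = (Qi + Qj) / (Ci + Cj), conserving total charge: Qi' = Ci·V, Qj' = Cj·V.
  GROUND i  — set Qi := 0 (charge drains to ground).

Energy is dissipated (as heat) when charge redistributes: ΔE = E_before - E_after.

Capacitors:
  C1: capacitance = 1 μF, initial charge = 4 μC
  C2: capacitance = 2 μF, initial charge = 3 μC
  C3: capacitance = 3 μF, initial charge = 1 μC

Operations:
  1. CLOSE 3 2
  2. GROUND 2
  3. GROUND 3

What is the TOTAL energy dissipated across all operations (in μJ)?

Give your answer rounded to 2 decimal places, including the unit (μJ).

Initial: C1(1μF, Q=4μC, V=4.00V), C2(2μF, Q=3μC, V=1.50V), C3(3μF, Q=1μC, V=0.33V)
Op 1: CLOSE 3-2: Q_total=4.00, C_total=5.00, V=0.80; Q3=2.40, Q2=1.60; dissipated=0.817
Op 2: GROUND 2: Q2=0; energy lost=0.640
Op 3: GROUND 3: Q3=0; energy lost=0.960
Total dissipated: 2.417 μJ

Answer: 2.42 μJ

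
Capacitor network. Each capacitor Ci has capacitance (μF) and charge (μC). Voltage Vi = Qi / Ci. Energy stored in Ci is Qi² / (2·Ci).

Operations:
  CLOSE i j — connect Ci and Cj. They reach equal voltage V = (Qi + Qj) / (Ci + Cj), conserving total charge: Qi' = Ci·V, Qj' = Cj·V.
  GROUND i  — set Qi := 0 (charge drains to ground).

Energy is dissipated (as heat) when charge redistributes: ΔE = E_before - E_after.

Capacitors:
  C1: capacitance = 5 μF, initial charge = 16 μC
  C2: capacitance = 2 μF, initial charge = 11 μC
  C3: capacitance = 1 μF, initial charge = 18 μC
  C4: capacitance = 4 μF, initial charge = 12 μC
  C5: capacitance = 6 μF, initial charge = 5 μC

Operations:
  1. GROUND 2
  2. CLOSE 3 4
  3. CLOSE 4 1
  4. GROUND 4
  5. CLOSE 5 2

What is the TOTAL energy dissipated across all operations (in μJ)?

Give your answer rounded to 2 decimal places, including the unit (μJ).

Answer: 168.99 μJ

Derivation:
Initial: C1(5μF, Q=16μC, V=3.20V), C2(2μF, Q=11μC, V=5.50V), C3(1μF, Q=18μC, V=18.00V), C4(4μF, Q=12μC, V=3.00V), C5(6μF, Q=5μC, V=0.83V)
Op 1: GROUND 2: Q2=0; energy lost=30.250
Op 2: CLOSE 3-4: Q_total=30.00, C_total=5.00, V=6.00; Q3=6.00, Q4=24.00; dissipated=90.000
Op 3: CLOSE 4-1: Q_total=40.00, C_total=9.00, V=4.44; Q4=17.78, Q1=22.22; dissipated=8.711
Op 4: GROUND 4: Q4=0; energy lost=39.506
Op 5: CLOSE 5-2: Q_total=5.00, C_total=8.00, V=0.62; Q5=3.75, Q2=1.25; dissipated=0.521
Total dissipated: 168.988 μJ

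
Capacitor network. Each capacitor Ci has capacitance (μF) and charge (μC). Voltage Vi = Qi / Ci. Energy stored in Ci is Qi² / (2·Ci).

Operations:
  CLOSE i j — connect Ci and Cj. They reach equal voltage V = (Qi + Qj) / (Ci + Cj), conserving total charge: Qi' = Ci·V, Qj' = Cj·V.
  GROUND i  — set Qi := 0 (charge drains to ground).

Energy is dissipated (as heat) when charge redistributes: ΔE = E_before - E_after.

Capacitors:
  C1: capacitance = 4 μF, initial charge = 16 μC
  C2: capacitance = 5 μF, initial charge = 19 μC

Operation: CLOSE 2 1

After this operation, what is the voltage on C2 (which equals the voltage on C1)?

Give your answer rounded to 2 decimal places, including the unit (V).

Answer: 3.89 V

Derivation:
Initial: C1(4μF, Q=16μC, V=4.00V), C2(5μF, Q=19μC, V=3.80V)
Op 1: CLOSE 2-1: Q_total=35.00, C_total=9.00, V=3.89; Q2=19.44, Q1=15.56; dissipated=0.044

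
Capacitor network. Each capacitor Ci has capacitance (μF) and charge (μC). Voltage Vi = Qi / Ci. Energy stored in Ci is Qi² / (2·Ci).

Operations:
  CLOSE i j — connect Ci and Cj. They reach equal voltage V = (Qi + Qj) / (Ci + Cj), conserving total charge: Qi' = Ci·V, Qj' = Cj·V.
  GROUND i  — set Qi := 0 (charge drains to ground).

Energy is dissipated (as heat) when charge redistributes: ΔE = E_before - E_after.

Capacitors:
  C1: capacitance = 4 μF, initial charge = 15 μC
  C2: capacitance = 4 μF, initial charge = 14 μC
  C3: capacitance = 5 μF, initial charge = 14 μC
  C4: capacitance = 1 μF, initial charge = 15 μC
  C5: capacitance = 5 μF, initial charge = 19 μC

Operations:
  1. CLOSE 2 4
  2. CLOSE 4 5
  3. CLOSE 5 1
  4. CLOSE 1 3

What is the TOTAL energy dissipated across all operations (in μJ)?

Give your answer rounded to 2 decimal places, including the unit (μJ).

Initial: C1(4μF, Q=15μC, V=3.75V), C2(4μF, Q=14μC, V=3.50V), C3(5μF, Q=14μC, V=2.80V), C4(1μF, Q=15μC, V=15.00V), C5(5μF, Q=19μC, V=3.80V)
Op 1: CLOSE 2-4: Q_total=29.00, C_total=5.00, V=5.80; Q2=23.20, Q4=5.80; dissipated=52.900
Op 2: CLOSE 4-5: Q_total=24.80, C_total=6.00, V=4.13; Q4=4.13, Q5=20.67; dissipated=1.667
Op 3: CLOSE 5-1: Q_total=35.67, C_total=9.00, V=3.96; Q5=19.81, Q1=15.85; dissipated=0.163
Op 4: CLOSE 1-3: Q_total=29.85, C_total=9.00, V=3.32; Q1=13.27, Q3=16.58; dissipated=1.503
Total dissipated: 56.233 μJ

Answer: 56.23 μJ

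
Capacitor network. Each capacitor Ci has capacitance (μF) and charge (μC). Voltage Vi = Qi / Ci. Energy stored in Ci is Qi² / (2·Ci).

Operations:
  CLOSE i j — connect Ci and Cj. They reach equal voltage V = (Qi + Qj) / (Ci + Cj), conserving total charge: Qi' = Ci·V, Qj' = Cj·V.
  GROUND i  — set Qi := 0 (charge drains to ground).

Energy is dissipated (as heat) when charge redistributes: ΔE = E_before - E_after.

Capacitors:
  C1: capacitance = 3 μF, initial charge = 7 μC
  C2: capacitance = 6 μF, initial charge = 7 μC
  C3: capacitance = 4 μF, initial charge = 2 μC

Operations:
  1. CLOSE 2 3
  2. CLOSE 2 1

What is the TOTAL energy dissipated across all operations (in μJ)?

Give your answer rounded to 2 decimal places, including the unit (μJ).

Initial: C1(3μF, Q=7μC, V=2.33V), C2(6μF, Q=7μC, V=1.17V), C3(4μF, Q=2μC, V=0.50V)
Op 1: CLOSE 2-3: Q_total=9.00, C_total=10.00, V=0.90; Q2=5.40, Q3=3.60; dissipated=0.533
Op 2: CLOSE 2-1: Q_total=12.40, C_total=9.00, V=1.38; Q2=8.27, Q1=4.13; dissipated=2.054
Total dissipated: 2.588 μJ

Answer: 2.59 μJ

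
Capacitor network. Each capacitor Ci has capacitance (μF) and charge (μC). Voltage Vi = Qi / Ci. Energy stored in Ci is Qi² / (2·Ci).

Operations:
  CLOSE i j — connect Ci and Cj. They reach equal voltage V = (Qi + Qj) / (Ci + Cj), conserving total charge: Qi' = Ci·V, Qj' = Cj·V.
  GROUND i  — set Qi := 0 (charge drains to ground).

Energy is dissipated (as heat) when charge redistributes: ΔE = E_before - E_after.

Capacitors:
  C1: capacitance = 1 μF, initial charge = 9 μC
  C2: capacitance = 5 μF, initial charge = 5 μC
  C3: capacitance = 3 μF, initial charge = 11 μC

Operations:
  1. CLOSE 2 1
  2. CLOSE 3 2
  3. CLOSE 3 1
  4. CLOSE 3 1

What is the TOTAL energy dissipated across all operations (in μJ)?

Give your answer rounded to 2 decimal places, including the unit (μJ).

Answer: 28.43 μJ

Derivation:
Initial: C1(1μF, Q=9μC, V=9.00V), C2(5μF, Q=5μC, V=1.00V), C3(3μF, Q=11μC, V=3.67V)
Op 1: CLOSE 2-1: Q_total=14.00, C_total=6.00, V=2.33; Q2=11.67, Q1=2.33; dissipated=26.667
Op 2: CLOSE 3-2: Q_total=22.67, C_total=8.00, V=2.83; Q3=8.50, Q2=14.17; dissipated=1.667
Op 3: CLOSE 3-1: Q_total=10.83, C_total=4.00, V=2.71; Q3=8.12, Q1=2.71; dissipated=0.094
Op 4: CLOSE 3-1: Q_total=10.83, C_total=4.00, V=2.71; Q3=8.12, Q1=2.71; dissipated=0.000
Total dissipated: 28.427 μJ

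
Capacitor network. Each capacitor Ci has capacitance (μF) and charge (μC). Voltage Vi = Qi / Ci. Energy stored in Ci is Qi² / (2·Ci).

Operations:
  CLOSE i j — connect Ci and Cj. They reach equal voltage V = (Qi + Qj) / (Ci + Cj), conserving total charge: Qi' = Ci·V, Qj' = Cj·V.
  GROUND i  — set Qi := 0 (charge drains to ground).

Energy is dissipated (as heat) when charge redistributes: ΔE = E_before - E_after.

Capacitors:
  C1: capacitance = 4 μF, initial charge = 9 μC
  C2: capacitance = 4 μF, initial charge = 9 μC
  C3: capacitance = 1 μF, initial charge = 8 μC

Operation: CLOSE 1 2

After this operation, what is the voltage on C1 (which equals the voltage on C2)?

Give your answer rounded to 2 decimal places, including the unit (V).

Initial: C1(4μF, Q=9μC, V=2.25V), C2(4μF, Q=9μC, V=2.25V), C3(1μF, Q=8μC, V=8.00V)
Op 1: CLOSE 1-2: Q_total=18.00, C_total=8.00, V=2.25; Q1=9.00, Q2=9.00; dissipated=0.000

Answer: 2.25 V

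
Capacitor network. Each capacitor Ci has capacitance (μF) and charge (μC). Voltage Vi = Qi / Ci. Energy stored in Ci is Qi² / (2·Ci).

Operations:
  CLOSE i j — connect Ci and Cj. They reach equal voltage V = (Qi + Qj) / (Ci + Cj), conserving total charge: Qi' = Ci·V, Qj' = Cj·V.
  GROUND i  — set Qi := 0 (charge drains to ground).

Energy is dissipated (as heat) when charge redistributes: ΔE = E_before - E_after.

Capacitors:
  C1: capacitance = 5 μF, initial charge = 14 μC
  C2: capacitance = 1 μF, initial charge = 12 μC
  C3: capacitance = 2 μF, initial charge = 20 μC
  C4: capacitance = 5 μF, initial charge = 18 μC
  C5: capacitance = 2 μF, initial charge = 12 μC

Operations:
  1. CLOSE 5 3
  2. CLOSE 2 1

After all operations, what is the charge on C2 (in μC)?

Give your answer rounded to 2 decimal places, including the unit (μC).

Answer: 4.33 μC

Derivation:
Initial: C1(5μF, Q=14μC, V=2.80V), C2(1μF, Q=12μC, V=12.00V), C3(2μF, Q=20μC, V=10.00V), C4(5μF, Q=18μC, V=3.60V), C5(2μF, Q=12μC, V=6.00V)
Op 1: CLOSE 5-3: Q_total=32.00, C_total=4.00, V=8.00; Q5=16.00, Q3=16.00; dissipated=8.000
Op 2: CLOSE 2-1: Q_total=26.00, C_total=6.00, V=4.33; Q2=4.33, Q1=21.67; dissipated=35.267
Final charges: Q1=21.67, Q2=4.33, Q3=16.00, Q4=18.00, Q5=16.00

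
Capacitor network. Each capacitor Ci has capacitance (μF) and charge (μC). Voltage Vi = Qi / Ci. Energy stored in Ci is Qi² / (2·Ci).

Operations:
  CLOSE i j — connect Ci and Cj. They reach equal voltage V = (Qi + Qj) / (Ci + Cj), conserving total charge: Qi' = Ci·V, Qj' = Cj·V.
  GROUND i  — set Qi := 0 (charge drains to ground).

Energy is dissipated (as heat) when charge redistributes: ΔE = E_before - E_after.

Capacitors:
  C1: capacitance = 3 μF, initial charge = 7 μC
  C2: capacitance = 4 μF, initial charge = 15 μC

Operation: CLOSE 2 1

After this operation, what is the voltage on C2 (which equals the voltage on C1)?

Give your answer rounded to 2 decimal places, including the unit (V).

Initial: C1(3μF, Q=7μC, V=2.33V), C2(4μF, Q=15μC, V=3.75V)
Op 1: CLOSE 2-1: Q_total=22.00, C_total=7.00, V=3.14; Q2=12.57, Q1=9.43; dissipated=1.720

Answer: 3.14 V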